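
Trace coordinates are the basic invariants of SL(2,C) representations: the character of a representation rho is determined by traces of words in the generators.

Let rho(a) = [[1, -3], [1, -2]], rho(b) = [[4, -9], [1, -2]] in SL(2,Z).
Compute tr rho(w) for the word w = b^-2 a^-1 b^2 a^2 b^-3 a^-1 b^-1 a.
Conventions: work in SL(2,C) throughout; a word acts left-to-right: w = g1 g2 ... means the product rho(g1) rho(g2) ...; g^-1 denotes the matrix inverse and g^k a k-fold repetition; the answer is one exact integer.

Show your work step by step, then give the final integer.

rho(b^-1) = [[-2, 9], [-1, 4]]
... * rho(b^-1) = [[-2, 9], [-1, 4]]  ->  [[-5, 18], [-2, 7]]
... * rho(a^-1) = [[-2, 3], [-1, 1]]  ->  [[-8, 3], [-3, 1]]
... * rho(b) = [[4, -9], [1, -2]]  ->  [[-29, 66], [-11, 25]]
... * rho(b) = [[4, -9], [1, -2]]  ->  [[-50, 129], [-19, 49]]
... * rho(a) = [[1, -3], [1, -2]]  ->  [[79, -108], [30, -41]]
... * rho(a) = [[1, -3], [1, -2]]  ->  [[-29, -21], [-11, -8]]
... * rho(b^-1) = [[-2, 9], [-1, 4]]  ->  [[79, -345], [30, -131]]
... * rho(b^-1) = [[-2, 9], [-1, 4]]  ->  [[187, -669], [71, -254]]
... * rho(b^-1) = [[-2, 9], [-1, 4]]  ->  [[295, -993], [112, -377]]
... * rho(a^-1) = [[-2, 3], [-1, 1]]  ->  [[403, -108], [153, -41]]
... * rho(b^-1) = [[-2, 9], [-1, 4]]  ->  [[-698, 3195], [-265, 1213]]
... * rho(a) = [[1, -3], [1, -2]]  ->  [[2497, -4296], [948, -1631]]
tr = 2497 + -1631 = 866

866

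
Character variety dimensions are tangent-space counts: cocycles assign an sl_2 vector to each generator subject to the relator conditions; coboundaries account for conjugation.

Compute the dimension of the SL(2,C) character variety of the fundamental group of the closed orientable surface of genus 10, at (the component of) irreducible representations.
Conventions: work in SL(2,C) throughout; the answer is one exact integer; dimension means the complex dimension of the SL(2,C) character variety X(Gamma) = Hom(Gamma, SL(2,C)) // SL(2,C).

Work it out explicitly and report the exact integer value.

54

pi_1 of the closed genus-10 surface has 20 generators bound by the single product-of-commutators relator.
Unconstrained cocycle data is one sl_2 vector per generator (60 dimensions), cut by the relator condition d_2(z) = 0.
H^2 = coker(d_2) is dual to H^0 = 0 at irreducible rho (Poincare duality), so d_2 is onto: dim Z^1 = 57.
dim B^1 = 3 (coboundaries, injective at irreducible rho).
dim H^1 = 57 - 3 = 54 = dim X.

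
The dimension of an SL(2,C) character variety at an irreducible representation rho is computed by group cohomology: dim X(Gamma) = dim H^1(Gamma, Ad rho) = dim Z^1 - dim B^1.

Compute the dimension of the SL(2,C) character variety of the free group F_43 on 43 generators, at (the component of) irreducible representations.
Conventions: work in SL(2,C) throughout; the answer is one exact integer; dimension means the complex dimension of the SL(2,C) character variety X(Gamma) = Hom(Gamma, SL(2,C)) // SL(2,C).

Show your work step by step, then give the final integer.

126

Here Gamma is free of rank 43 — no relator constrains a cocycle.
A cocycle picks one sl_2 vector per generator freely, giving dim Z^1 = 3*43 = 129.
dim B^1 = 3: the coboundary map is injective because an irreducible image has centralizer 0 in sl_2.
dim H^1 = 129 - 3 = 126, which is dim X.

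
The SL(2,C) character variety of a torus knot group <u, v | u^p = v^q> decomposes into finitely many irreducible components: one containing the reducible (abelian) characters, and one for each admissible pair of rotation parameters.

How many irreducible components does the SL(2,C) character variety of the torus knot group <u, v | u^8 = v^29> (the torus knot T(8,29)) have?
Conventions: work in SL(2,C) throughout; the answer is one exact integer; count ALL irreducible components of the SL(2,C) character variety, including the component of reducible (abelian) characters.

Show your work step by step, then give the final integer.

For T(8,29): irreducibility forces the central element u^8 = v^29 to one of +I, -I.
On an irreducible component, tr(u) is locked at 2*cos(pi*alpha/8) for some alpha in 1..7, and tr(v) at 2*cos(pi*beta/29) for some beta in 1..28.
u^8 = (-1)^alpha I and v^29 = (-1)^beta I must agree, so alpha and beta have equal parity.
Counting: 4 odd alphas x 14 odd betas + 3 even alphas x 14 even betas = 56 + 42 = 98.
components with irreducible characters: 98; plus the single component of reducible (abelian) characters: total 99.

99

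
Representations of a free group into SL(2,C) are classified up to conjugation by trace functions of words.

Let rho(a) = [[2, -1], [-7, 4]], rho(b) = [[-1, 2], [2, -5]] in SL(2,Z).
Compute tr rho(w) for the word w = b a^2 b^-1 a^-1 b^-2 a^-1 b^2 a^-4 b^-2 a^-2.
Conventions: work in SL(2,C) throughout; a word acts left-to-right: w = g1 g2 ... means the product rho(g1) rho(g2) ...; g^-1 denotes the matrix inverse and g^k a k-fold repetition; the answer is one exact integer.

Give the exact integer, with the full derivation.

rho(b) = [[-1, 2], [2, -5]]
... * rho(a) = [[2, -1], [-7, 4]]  ->  [[-16, 9], [39, -22]]
... * rho(a) = [[2, -1], [-7, 4]]  ->  [[-95, 52], [232, -127]]
... * rho(b^-1) = [[-5, -2], [-2, -1]]  ->  [[371, 138], [-906, -337]]
... * rho(a^-1) = [[4, 1], [7, 2]]  ->  [[2450, 647], [-5983, -1580]]
... * rho(b^-1) = [[-5, -2], [-2, -1]]  ->  [[-13544, -5547], [33075, 13546]]
... * rho(b^-1) = [[-5, -2], [-2, -1]]  ->  [[78814, 32635], [-192467, -79696]]
... * rho(a^-1) = [[4, 1], [7, 2]]  ->  [[543701, 144084], [-1327740, -351859]]
... * rho(b) = [[-1, 2], [2, -5]]  ->  [[-255533, 366982], [624022, -896185]]
... * rho(b) = [[-1, 2], [2, -5]]  ->  [[989497, -2345976], [-2416392, 5728969]]
... * rho(a^-1) = [[4, 1], [7, 2]]  ->  [[-12463844, -3702455], [30437215, 9041546]]
... * rho(a^-1) = [[4, 1], [7, 2]]  ->  [[-75772561, -19868754], [185039682, 48520307]]
... * rho(a^-1) = [[4, 1], [7, 2]]  ->  [[-442171522, -115510069], [1079800877, 282080296]]
... * rho(a^-1) = [[4, 1], [7, 2]]  ->  [[-2577256571, -673191660], [6293765580, 1643961469]]
... * rho(b^-1) = [[-5, -2], [-2, -1]]  ->  [[14232666175, 5827704802], [-34756750838, -14231492629]]
... * rho(b^-1) = [[-5, -2], [-2, -1]]  ->  [[-82818740479, -34293037152], [202246739448, 83744994305]]
... * rho(a^-1) = [[4, 1], [7, 2]]  ->  [[-571326221980, -151404814783], [1395201917927, 369736728058]]
... * rho(a^-1) = [[4, 1], [7, 2]]  ->  [[-3345138591401, -874135851546], [8168964768114, 2134675374043]]
tr = -3345138591401 + 2134675374043 = -1210463217358

-1210463217358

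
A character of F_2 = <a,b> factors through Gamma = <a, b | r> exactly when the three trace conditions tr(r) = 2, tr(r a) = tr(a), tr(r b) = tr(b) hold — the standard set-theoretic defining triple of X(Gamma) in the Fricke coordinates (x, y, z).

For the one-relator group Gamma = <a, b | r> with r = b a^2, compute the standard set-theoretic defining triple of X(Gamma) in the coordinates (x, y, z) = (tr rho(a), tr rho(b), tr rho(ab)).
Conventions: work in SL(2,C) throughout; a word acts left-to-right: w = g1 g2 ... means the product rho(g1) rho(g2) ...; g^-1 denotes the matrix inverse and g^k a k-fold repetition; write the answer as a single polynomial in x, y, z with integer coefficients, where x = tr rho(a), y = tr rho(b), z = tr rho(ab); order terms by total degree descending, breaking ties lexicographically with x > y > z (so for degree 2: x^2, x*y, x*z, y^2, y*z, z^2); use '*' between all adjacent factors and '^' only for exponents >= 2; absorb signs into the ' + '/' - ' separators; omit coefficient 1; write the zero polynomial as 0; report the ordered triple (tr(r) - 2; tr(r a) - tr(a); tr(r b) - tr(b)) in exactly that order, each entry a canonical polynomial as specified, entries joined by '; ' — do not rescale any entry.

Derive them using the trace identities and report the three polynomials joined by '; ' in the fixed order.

x*z - y - 2; x^2*z - x*y - x - z; x*y*z - x^2 - y^2 - y + 2

tr(b a^2) = tr(a)*tr(b a) - tr(b) = x*z - y
reduce: tr(b a^3) = tr(a)*tr(a b a) - tr(a b)   [square of a] = x^2*z - x*y - z
so tr(b^2 a) = tr(b)*tr(a b) - tr(a)   [square of b] = y*z - x
reduce: tr(b^2) = tr(b)*tr(b) - tr(1)   [square of b] = y^2 - 2
so tr(b a^2 b) = tr(a)*tr(b^2 a) - tr(b^2)   [square of a] = x*y*z - x^2 - y^2 + 2
assemble the triple (tr(r) - 2; tr(r a) - x; tr(r b) - y)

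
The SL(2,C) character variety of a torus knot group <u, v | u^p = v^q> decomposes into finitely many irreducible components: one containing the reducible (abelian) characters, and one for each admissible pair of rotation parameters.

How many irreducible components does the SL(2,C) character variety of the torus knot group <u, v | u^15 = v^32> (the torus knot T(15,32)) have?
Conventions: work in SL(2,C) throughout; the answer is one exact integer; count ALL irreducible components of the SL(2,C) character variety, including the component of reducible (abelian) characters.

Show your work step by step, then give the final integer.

Gamma = < u, v | u^15 = v^32 > (torus knot T(15,32)); the central element u^15 = v^32 acts as +I or -I in any irreducible SL(2,C) representation.
So on each irreducible component the traces are pinned: tr(u) = 2*cos(pi*alpha/15) with 1 <= alpha <= 14, tr(v) = 2*cos(pi*beta/32) with 1 <= beta <= 31.
Consistency of u^15 = (-1)^alpha I with v^32 = (-1)^beta I forces alpha = beta (mod 2).
Enumerate parity-matched pairs: 7*16 odd-odd plus 7*15 even-even gives 217.
That is 217 components of irreducible characters, and with the reducible (abelian) component the total is 218.

218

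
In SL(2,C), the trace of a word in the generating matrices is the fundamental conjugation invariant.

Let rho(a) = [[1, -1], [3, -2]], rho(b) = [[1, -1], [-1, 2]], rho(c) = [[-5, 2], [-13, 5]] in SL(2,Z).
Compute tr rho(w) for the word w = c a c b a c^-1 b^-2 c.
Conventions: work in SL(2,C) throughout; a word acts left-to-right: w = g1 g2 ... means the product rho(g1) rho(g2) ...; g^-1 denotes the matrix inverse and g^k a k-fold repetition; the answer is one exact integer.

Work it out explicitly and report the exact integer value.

rho(c) = [[-5, 2], [-13, 5]]
... * rho(a) = [[1, -1], [3, -2]]  ->  [[1, 1], [2, 3]]
... * rho(c) = [[-5, 2], [-13, 5]]  ->  [[-18, 7], [-49, 19]]
... * rho(b) = [[1, -1], [-1, 2]]  ->  [[-25, 32], [-68, 87]]
... * rho(a) = [[1, -1], [3, -2]]  ->  [[71, -39], [193, -106]]
... * rho(c^-1) = [[5, -2], [13, -5]]  ->  [[-152, 53], [-413, 144]]
... * rho(b^-1) = [[2, 1], [1, 1]]  ->  [[-251, -99], [-682, -269]]
... * rho(b^-1) = [[2, 1], [1, 1]]  ->  [[-601, -350], [-1633, -951]]
... * rho(c) = [[-5, 2], [-13, 5]]  ->  [[7555, -2952], [20528, -8021]]
tr = 7555 + -8021 = -466

-466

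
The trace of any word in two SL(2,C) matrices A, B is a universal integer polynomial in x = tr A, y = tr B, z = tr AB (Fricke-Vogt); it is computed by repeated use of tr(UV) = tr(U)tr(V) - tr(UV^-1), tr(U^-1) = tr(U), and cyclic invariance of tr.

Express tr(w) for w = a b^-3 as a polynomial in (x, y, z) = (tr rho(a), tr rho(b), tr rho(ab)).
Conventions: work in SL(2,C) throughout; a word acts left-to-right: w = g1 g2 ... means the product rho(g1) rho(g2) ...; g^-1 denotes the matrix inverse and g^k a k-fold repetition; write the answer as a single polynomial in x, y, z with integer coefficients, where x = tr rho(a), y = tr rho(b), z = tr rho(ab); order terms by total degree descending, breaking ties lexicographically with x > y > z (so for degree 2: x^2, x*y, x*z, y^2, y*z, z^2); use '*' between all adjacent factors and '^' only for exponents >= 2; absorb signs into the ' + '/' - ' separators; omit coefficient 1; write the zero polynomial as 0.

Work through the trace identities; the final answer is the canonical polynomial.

x*y^3 - y^2*z - 2*x*y + z

reduce: trace(b^-1 a) = trace(a)*trace(b) - trace(a b) = x*y - z
trace(a b^-2) = trace(b^-1 a)*trace(b) - trace(b^-1 a b) = x*y^2 - y*z - x
so trace(a b^-3) = trace(a b^-2)*trace(b) - trace(a b^-1) = x*y^3 - y^2*z - 2*x*y + z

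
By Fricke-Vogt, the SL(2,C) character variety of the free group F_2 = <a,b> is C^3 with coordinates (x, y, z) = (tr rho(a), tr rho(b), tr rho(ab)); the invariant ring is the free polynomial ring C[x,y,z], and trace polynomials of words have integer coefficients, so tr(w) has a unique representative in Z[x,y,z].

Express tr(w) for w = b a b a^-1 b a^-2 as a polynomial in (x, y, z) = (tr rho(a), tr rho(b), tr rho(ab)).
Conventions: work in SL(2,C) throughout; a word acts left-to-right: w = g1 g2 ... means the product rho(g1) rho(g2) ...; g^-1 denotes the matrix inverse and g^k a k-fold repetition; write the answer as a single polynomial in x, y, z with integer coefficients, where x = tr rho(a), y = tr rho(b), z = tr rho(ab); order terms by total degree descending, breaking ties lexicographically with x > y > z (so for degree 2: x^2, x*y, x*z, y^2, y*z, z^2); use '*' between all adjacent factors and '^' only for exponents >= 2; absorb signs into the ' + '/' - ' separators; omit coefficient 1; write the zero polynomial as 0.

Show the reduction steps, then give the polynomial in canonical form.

reduce: tr(b a b) = tr(b)*tr(a b) - tr(a) = y*z - x
tr(b a b^2) = tr(b)*tr(b a b) - tr(b a) = y^2*z - x*y - z
tr(a b a b) = tr(b a)*tr(b a) - tr(1)   [split at repeated b] = z^2 - 2
tr(a b a) = tr(a)*tr(b a) - tr(b) = x*z - y
tr(b a b^2 a) = tr(b)*tr(a b a b) - tr(a b a) = y*z^2 - x*z - y
tr(b a^-1 b a b) = tr(b a b^2)*tr(a) - tr(b a b^2 a) = x*y^2*z - x^2*y - y*z^2 + y
tr(b a b a b a) = tr(b a)*tr(b a b a) - tr(b^-1 a^-1)   [split at repeated b] = z^3 - 3*z
reduce: tr(b a^-1 b a b a) = tr(b a b a b)*tr(a) - tr(b a b a b a) = x*y*z^2 - x^2*z - z^3 - x*y + 3*z
tr(b a b a^-1 b a^-1) = tr(b a^-1 b a b)*tr(a) - tr(b a^-1 b a b a) = x^2*y^2*z - x^3*y - 2*x*y*z^2 + x^2*z + z^3 + 2*x*y - 3*z
so tr(b a b a^-1 b) = tr(b^2 a b)*tr(a) - tr(b^2 a b a) = x*y^2*z - x^2*y - y*z^2 + y
tr(b a b a^-1 b a^-2) = tr(b a b a^-1 b a^-1)*tr(a) - tr(b a b a^-1 b) = x^3*y^2*z - x^4*y - 2*x^2*y*z^2 + x^3*z - x*y^2*z + x*z^3 + 3*x^2*y + y*z^2 - 3*x*z - y

x^3*y^2*z - x^4*y - 2*x^2*y*z^2 + x^3*z - x*y^2*z + x*z^3 + 3*x^2*y + y*z^2 - 3*x*z - y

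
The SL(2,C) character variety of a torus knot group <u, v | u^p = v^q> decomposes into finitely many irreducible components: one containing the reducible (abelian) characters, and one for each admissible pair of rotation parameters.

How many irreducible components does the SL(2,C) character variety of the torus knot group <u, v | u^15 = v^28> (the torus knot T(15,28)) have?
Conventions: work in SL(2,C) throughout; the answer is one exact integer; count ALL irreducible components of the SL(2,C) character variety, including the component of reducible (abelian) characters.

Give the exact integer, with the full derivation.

190

Gamma = < u, v | u^15 = v^28 > (torus knot T(15,28)); the central element u^15 = v^28 acts as +I or -I in any irreducible SL(2,C) representation.
So on each irreducible component the traces are pinned: tr(u) = 2*cos(pi*alpha/15) with 1 <= alpha <= 14, tr(v) = 2*cos(pi*beta/28) with 1 <= beta <= 27.
Consistency of u^15 = (-1)^alpha I with v^28 = (-1)^beta I forces alpha = beta (mod 2).
count pairs: odd alpha (7 choices) x odd beta (14), plus even alpha (7) x even beta (13): 7*14 + 7*13 = 189.
That is 189 components of irreducible characters, and with the reducible (abelian) component the total is 190.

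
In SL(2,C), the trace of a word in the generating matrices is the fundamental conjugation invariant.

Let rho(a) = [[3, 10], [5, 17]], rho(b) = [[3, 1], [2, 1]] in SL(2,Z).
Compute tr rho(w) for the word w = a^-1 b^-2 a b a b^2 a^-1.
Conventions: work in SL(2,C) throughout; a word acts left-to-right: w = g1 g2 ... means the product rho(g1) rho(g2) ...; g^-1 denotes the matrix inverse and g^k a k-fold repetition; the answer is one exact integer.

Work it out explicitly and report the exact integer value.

-17413436

rho(a^-1) = [[17, -10], [-5, 3]]
... * rho(b^-1) = [[1, -1], [-2, 3]]  ->  [[37, -47], [-11, 14]]
... * rho(b^-1) = [[1, -1], [-2, 3]]  ->  [[131, -178], [-39, 53]]
... * rho(a) = [[3, 10], [5, 17]]  ->  [[-497, -1716], [148, 511]]
... * rho(b) = [[3, 1], [2, 1]]  ->  [[-4923, -2213], [1466, 659]]
... * rho(a) = [[3, 10], [5, 17]]  ->  [[-25834, -86851], [7693, 25863]]
... * rho(b) = [[3, 1], [2, 1]]  ->  [[-251204, -112685], [74805, 33556]]
... * rho(b) = [[3, 1], [2, 1]]  ->  [[-978982, -363889], [291527, 108361]]
... * rho(a^-1) = [[17, -10], [-5, 3]]  ->  [[-14823249, 8698153], [4414154, -2590187]]
tr = -14823249 + -2590187 = -17413436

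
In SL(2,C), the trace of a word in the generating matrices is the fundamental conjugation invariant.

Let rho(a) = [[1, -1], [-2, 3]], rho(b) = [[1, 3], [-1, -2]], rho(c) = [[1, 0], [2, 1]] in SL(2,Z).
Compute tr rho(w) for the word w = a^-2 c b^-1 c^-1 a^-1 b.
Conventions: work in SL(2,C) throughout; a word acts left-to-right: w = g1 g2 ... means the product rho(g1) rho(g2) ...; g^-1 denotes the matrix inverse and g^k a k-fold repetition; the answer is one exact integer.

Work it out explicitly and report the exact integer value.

306

rho(a^-1) = [[3, 1], [2, 1]]
... * rho(a^-1) = [[3, 1], [2, 1]]  ->  [[11, 4], [8, 3]]
... * rho(c) = [[1, 0], [2, 1]]  ->  [[19, 4], [14, 3]]
... * rho(b^-1) = [[-2, -3], [1, 1]]  ->  [[-34, -53], [-25, -39]]
... * rho(c^-1) = [[1, 0], [-2, 1]]  ->  [[72, -53], [53, -39]]
... * rho(a^-1) = [[3, 1], [2, 1]]  ->  [[110, 19], [81, 14]]
... * rho(b) = [[1, 3], [-1, -2]]  ->  [[91, 292], [67, 215]]
tr = 91 + 215 = 306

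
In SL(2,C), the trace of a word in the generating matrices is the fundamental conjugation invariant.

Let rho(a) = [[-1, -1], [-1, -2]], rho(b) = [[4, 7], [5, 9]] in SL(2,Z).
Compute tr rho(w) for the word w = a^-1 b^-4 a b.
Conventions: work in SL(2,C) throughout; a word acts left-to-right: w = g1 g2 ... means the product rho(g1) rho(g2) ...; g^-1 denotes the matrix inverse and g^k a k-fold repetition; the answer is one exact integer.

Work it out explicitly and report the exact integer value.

rho(a^-1) = [[-2, 1], [1, -1]]
... * rho(b^-1) = [[9, -7], [-5, 4]]  ->  [[-23, 18], [14, -11]]
... * rho(b^-1) = [[9, -7], [-5, 4]]  ->  [[-297, 233], [181, -142]]
... * rho(b^-1) = [[9, -7], [-5, 4]]  ->  [[-3838, 3011], [2339, -1835]]
... * rho(b^-1) = [[9, -7], [-5, 4]]  ->  [[-49597, 38910], [30226, -23713]]
... * rho(a) = [[-1, -1], [-1, -2]]  ->  [[10687, -28223], [-6513, 17200]]
... * rho(b) = [[4, 7], [5, 9]]  ->  [[-98367, -179198], [59948, 109209]]
tr = -98367 + 109209 = 10842

10842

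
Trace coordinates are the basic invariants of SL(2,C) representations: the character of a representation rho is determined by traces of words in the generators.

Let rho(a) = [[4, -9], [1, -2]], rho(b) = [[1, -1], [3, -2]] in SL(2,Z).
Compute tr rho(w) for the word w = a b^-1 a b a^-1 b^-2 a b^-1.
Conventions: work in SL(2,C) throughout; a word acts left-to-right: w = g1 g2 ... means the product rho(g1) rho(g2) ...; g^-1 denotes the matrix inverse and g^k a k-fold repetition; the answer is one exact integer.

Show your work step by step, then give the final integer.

-116962

rho(a) = [[4, -9], [1, -2]]
... * rho(b^-1) = [[-2, 1], [-3, 1]]  ->  [[19, -5], [4, -1]]
... * rho(a) = [[4, -9], [1, -2]]  ->  [[71, -161], [15, -34]]
... * rho(b) = [[1, -1], [3, -2]]  ->  [[-412, 251], [-87, 53]]
... * rho(a^-1) = [[-2, 9], [-1, 4]]  ->  [[573, -2704], [121, -571]]
... * rho(b^-1) = [[-2, 1], [-3, 1]]  ->  [[6966, -2131], [1471, -450]]
... * rho(b^-1) = [[-2, 1], [-3, 1]]  ->  [[-7539, 4835], [-1592, 1021]]
... * rho(a) = [[4, -9], [1, -2]]  ->  [[-25321, 58181], [-5347, 12286]]
... * rho(b^-1) = [[-2, 1], [-3, 1]]  ->  [[-123901, 32860], [-26164, 6939]]
tr = -123901 + 6939 = -116962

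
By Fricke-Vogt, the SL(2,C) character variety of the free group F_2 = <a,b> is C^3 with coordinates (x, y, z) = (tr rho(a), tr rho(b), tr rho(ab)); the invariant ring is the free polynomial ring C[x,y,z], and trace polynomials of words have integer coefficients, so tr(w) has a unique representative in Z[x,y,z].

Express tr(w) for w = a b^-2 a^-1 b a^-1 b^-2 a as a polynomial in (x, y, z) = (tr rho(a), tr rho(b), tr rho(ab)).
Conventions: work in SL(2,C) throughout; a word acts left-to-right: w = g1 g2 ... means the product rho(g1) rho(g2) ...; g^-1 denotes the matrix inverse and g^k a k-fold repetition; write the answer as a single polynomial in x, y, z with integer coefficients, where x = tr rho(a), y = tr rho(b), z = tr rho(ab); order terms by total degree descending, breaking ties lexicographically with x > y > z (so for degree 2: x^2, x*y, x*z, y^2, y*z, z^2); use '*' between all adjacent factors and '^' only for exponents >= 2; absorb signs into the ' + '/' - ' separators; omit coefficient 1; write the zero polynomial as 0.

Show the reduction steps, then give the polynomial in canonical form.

reduce: trace(a^2) = trace(a) trace(a) - trace(1) = x^2 - 2
trace(a^2 b) = trace(a) trace(b a) - trace(b) = x*z - y
reduce: trace(a^2 b^-1) = trace(a^2) trace(b) - trace(a^2 b) = x^2*y - x*z - y
reduce: trace(b^-1 a^2 b^-1) = trace(a^2 b^-1) trace(b) - trace(a^2) = x^2*y^2 - x*y*z - x^2 - y^2 + 2
trace(a^3) = trace(a) trace(a^2) - trace(a) = x^3 - 3*x
trace(a^3 b) = trace(a) trace(a b a) - trace(a b) = x^2*z - x*y - z
trace(a b^-1 a^2) = trace(a^3) trace(b) - trace(a^3 b) = x^3*y - x^2*z - 2*x*y + z
reduce: trace(b a b a) = trace(a b) trace(a b) - trace(1) = z^2 - 2
so trace(b a b) = trace(b) trace(a b) - trace(a) = y*z - x
trace(a^2 b a b) = trace(a) trace(b a b a) - trace(b a b) = x*z^2 - y*z - x
reduce: trace(a b^-1 a^2 b) = trace(a^2 b a) trace(b) - trace(a^2 b a b) = x^2*y*z - x*y^2 - x*z^2 + x
so trace(b^-1 a^2 b^-1 a) = trace(a b^-1 a^2) trace(b) - trace(a b^-1 a^2 b) = x^3*y^2 - 2*x^2*y*z - x*y^2 + x*z^2 + y*z - x
so trace(b^-1 a^-1 b^-1 a^2) = trace(b^-1 a^2 b^-1) trace(a) - trace(b^-1 a^2 b^-1 a) = x^2*y*z - x^3 - x*z^2 - y*z + 3*x
trace(b^-1 a) = trace(a) trace(b) - trace(a b) = x*y - z
reduce: trace(b^-1 a^2 b^-2 a^-1) = trace(b^-1 a^-1 b^-1 a^2) trace(b) - trace(b^-1 a^-1 b^-1 a^2 b) = x^2*y^2*z - x^3*y - x*y*z^2 - y^2*z + 2*x*y + z
so trace(a b^-2 a^2 b^-1) = trace(a^2 b^-1 a b^-1) trace(b) - trace(a^2 b^-1 a) = x^3*y^3 - 2*x^2*y^2*z - x^3*y - x*y^3 + x*y*z^2 + x^2*z + y^2*z + x*y - z
so trace(a^3 b a) = trace(a) trace(a b a^2) - trace(a b a) = x^3*z - x^2*y - 2*x*z + y
trace(a^3 b a b) = trace(a) trace(b a b a^2) - trace(b a b a) = x^2*z^2 - x*y*z - x^2 - z^2 + 2
reduce: trace(a b a b^-1 a^2) = trace(a^3 b a) trace(b) - trace(a^3 b a b) = x^3*y*z - x^2*y^2 - x^2*z^2 - x*y*z + x^2 + y^2 + z^2 - 2
so trace(b a b a b a) = trace(a b) trace(a b a b) - trace(a^-1 b^-1) = z^3 - 3*z
trace(b a b a b) = trace(b) trace(a b a b) - trace(a b a) = y*z^2 - x*z - y
reduce: trace(a^2 b a b a b) = trace(a) trace(b a b a b a) - trace(b a b a b) = x*z^3 - y*z^2 - 2*x*z + y
reduce: trace(a b a b^-1 a^2 b) = trace(a^2 b a b a) trace(b) - trace(a^2 b a b a b) = x^2*y*z^2 - x*y^2*z - x*z^3 - x^2*y + 2*x*z + y
reduce: trace(a^2 b^-1 a b a b^-1) = trace(a b a b^-1 a^2) trace(b) - trace(a b a b^-1 a^2 b) = x^3*y^2*z - x^2*y^3 - 2*x^2*y*z^2 + x*z^3 + 2*x^2*y + y^3 + y*z^2 - 2*x*z - 3*y
so trace(a^2 b^-1 a b a) = trace(a b a^3) trace(b) - trace(a b a^3 b) = x^3*y*z - x^2*y^2 - x^2*z^2 - x*y*z + x^2 + y^2 + z^2 - 2
so trace(a b a b^-2 a^2 b^-1) = trace(a^2 b^-1 a b a b^-1) trace(b) - trace(a^2 b^-1 a b a) = x^3*y^3*z - x^2*y^4 - 2*x^2*y^2*z^2 - x^3*y*z + x*y*z^3 + 3*x^2*y^2 + x^2*z^2 + y^4 + y^2*z^2 - x*y*z - x^2 - 4*y^2 - z^2 + 2
so trace(a b a b^-2 a^2) = trace(b^-1 a^3 b a) trace(b) - trace(b^-1 a^3 b a b) = x^3*y^2*z - x^2*y^3 - x^2*y*z^2 - x^3*z - x*y^2*z + 2*x^2*y + y^3 + y*z^2 + 2*x*z - 3*y
trace(b a b^-2 a^2 b^-2 a) = trace(a b a b^-2 a^2 b^-1) trace(b) - trace(a b a b^-2 a^2) = x^3*y^4*z - x^2*y^5 - 2*x^2*y^3*z^2 - 2*x^3*y^2*z + x*y^2*z^3 + 4*x^2*y^3 + 2*x^2*y*z^2 + y^5 + y^3*z^2 + x^3*z - 3*x^2*y - 5*y^3 - 2*y*z^2 - 2*x*z + 5*y
trace(b^-2 a^2 b^-2 a^-1 b a) = trace(b a b^-2 a^2 b^-2) trace(a) - trace(b a b^-2 a^2 b^-2 a) = -x^3*y^4*z + x^4*y^3 + x^2*y^5 + 2*x^2*y^3*z^2 - x*y^2*z^3 - x^4*y - 5*x^2*y^3 - x^2*y*z^2 - y^5 - y^3*z^2 + x*y^2*z + 4*x^2*y + 5*y^3 + 2*y*z^2 + x*z - 5*y
trace(a b^-2 a^-1 b a^-1 b^-2 a) = trace(b^-2 a^2 b^-2 a^-1 b) trace(a) - trace(b^-2 a^2 b^-2 a^-1 b a) = x^3*y^4*z - x^4*y^3 - x^2*y^5 - 2*x^2*y^3*z^2 + x^3*y^2*z + x*y^2*z^3 + 5*x^2*y^3 + y^5 + y^3*z^2 - 2*x*y^2*z - 2*x^2*y - 5*y^3 - 2*y*z^2 + 5*y

x^3*y^4*z - x^4*y^3 - x^2*y^5 - 2*x^2*y^3*z^2 + x^3*y^2*z + x*y^2*z^3 + 5*x^2*y^3 + y^5 + y^3*z^2 - 2*x*y^2*z - 2*x^2*y - 5*y^3 - 2*y*z^2 + 5*y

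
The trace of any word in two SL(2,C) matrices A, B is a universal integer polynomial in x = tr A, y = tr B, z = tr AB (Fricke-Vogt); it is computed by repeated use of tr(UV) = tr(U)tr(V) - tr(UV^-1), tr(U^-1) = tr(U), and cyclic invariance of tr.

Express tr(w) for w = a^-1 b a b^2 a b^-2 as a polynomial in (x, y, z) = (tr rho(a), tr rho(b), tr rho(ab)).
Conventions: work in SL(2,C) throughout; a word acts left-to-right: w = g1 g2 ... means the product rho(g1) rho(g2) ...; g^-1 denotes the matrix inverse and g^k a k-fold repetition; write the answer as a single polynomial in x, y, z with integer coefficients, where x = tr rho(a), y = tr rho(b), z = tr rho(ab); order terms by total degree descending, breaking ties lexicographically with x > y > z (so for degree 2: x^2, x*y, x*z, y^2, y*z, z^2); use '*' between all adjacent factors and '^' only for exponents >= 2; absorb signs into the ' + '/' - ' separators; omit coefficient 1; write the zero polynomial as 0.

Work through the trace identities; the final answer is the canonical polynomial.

-x*y^3*z^2 + 2*x^2*y^2*z + y^4*z + y^2*z^3 - x^3*y - x*y^3 - x*y*z^2 - 4*y^2*z + 4*x*y + z

reduce: tr(b a b) = tr(b) tr(a b) - tr(a)   [square of b] = y*z - x
tr(b a b^2) = tr(b) tr(b a b) - tr(b a)   [square of b] = y^2*z - x*y - z
tr(a b a b) = tr(a b) tr(a b) - tr(1)   [split at a repeated a] = z^2 - 2
reduce: tr(a b a) = tr(a) tr(b a) - tr(b)   [square of a] = x*z - y
reduce: tr(a b^2 a b) = tr(b) tr(a b a b) - tr(a b a)   [square of b] = y*z^2 - x*z - y
reduce: tr(a^2) = tr(a) tr(a) - tr(1)   [square of a] = x^2 - 2
tr(a b^2 a) = tr(b) tr(a^2 b) - tr(a^2)   [square of b] = x*y*z - x^2 - y^2 + 2
tr(b a b^2 a b) = tr(b) tr(a b^2 a b) - tr(a b^2 a)   [square of b] = y^2*z^2 - 2*x*y*z + x^2 - 2
reduce: tr(a b a b a b) = tr(b a) tr(b a b a) - tr(b^-1 a^-1)   [split at a repeated b] = z^3 - 3*z
so tr(a b a b a) = tr(a) tr(b a b a) - tr(b a b)   [square of a] = x*z^2 - y*z - x
tr(b a b^2 a b a) = tr(b) tr(a b a b a b) - tr(a b a b a)   [square of b] = y*z^3 - x*z^2 - 2*y*z + x
tr(a^-1 b a b^2 a b) = tr(b a b^2 a b) tr(a) - tr(b a b^2 a b a)   [inverse elimination on a] = x*y^2*z^2 - 2*x^2*y*z - y*z^3 + x^3 + x*z^2 + 2*y*z - 3*x
reduce: tr(b^-1 a^-1 b a b^2 a) = tr(a^-1 b a b^2 a) tr(b) - tr(a^-1 b a b^2 a b)   [inverse elimination on b] = -x*y^2*z^2 + 2*x^2*y*z + y^3*z + y*z^3 - x^3 - x*y^2 - x*z^2 - 3*y*z + 3*x
reduce: tr(a^-1 b a b^2 a b^-2) = tr(b^-1 a^-1 b a b^2 a) tr(b) - tr(b^-1 a^-1 b a b^2 a b)   [inverse elimination on b] = -x*y^3*z^2 + 2*x^2*y^2*z + y^4*z + y^2*z^3 - x^3*y - x*y^3 - x*y*z^2 - 4*y^2*z + 4*x*y + z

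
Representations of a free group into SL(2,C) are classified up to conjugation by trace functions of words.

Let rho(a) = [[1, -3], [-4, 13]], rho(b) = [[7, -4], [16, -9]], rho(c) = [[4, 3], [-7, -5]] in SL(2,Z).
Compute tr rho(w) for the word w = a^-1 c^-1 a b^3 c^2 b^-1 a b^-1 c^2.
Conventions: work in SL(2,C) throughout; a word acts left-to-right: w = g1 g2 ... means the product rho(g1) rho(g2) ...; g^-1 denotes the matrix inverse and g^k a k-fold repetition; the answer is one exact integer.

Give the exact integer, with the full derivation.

rho(a^-1) = [[13, 3], [4, 1]]
... * rho(c^-1) = [[-5, -3], [7, 4]]  ->  [[-44, -27], [-13, -8]]
... * rho(a) = [[1, -3], [-4, 13]]  ->  [[64, -219], [19, -65]]
... * rho(b) = [[7, -4], [16, -9]]  ->  [[-3056, 1715], [-907, 509]]
... * rho(b) = [[7, -4], [16, -9]]  ->  [[6048, -3211], [1795, -953]]
... * rho(b) = [[7, -4], [16, -9]]  ->  [[-9040, 4707], [-2683, 1397]]
... * rho(c) = [[4, 3], [-7, -5]]  ->  [[-69109, -50655], [-20511, -15034]]
... * rho(c) = [[4, 3], [-7, -5]]  ->  [[78149, 45948], [23194, 13637]]
... * rho(b^-1) = [[-9, 4], [-16, 7]]  ->  [[-1438509, 634232], [-426938, 188235]]
... * rho(a) = [[1, -3], [-4, 13]]  ->  [[-3975437, 12560543], [-1179878, 3727869]]
... * rho(b^-1) = [[-9, 4], [-16, 7]]  ->  [[-165189755, 72022053], [-49027002, 21375571]]
... * rho(c) = [[4, 3], [-7, -5]]  ->  [[-1164913391, -855679530], [-345737005, -253958861]]
... * rho(c) = [[4, 3], [-7, -5]]  ->  [[1330103146, 783657477], [394764007, 232583290]]
tr = 1330103146 + 232583290 = 1562686436

1562686436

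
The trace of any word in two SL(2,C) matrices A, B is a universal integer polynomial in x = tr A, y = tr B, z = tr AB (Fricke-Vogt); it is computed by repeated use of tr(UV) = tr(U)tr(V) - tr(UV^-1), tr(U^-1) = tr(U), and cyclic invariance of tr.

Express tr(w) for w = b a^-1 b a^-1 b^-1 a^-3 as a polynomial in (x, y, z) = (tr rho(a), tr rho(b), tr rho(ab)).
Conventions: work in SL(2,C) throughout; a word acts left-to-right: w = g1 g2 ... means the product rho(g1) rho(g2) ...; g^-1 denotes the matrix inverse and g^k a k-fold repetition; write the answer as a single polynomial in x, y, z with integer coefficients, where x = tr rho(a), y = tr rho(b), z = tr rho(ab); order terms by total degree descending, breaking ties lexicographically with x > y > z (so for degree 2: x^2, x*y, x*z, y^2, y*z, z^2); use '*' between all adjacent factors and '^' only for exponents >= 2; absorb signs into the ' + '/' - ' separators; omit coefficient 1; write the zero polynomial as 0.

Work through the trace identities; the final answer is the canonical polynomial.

x^4*y^2*z - x^3*y^3 - 2*x^3*y*z^2 + x^2*z^3 + x^3*y + x*y^3 + 2*x*y*z^2 - 2*x^2*z - y^2*z - z^3 - x*y + 3*z

reduce: tr(b^2) = tr(b) tr(b) - tr(1) = y^2 - 2
tr(b^2 a) = tr(b) tr(a b) - tr(a) = y*z - x
tr(b^2 a^-1) = tr(b^2) tr(a) - tr(b^2 a) = x*y^2 - y*z - x
so tr(a^-1 b^2 a^-1) = tr(b^2 a^-1) tr(a) - tr(b^2) = x^2*y^2 - x*y*z - x^2 - y^2 + 2
reduce: tr(b^2 a^-3) = tr(a^-1 b^2 a^-1) tr(a) - tr(a^-1 b^2) = x^3*y^2 - x^2*y*z - x^3 - 2*x*y^2 + y*z + 3*x
reduce: tr(b a^-4 b) = tr(b^2 a^-3) tr(a) - tr(b^2 a^-2) = x^4*y^2 - x^3*y*z - x^4 - 3*x^2*y^2 + 2*x*y*z + 4*x^2 + y^2 - 2
reduce: tr(b a b a) = tr(b a) tr(b a) - tr(1)   [split at repeated b] = z^2 - 2
tr(a^-1 b a b) = tr(b a b) tr(a) - tr(b a b a) = x*y*z - x^2 - z^2 + 2
so tr(b a b a^-2) = tr(a^-1 b a b) tr(a) - tr(a^-1 b a b a) = x^2*y*z - x^3 - x*z^2 - y*z + 3*x
tr(a^-3 b a b) = tr(b a b a^-2) tr(a) - tr(b a b a^-1) = x^3*y*z - x^4 - x^2*z^2 - 2*x*y*z + 4*x^2 + z^2 - 2
tr(b a^-4 b a) = tr(a^-3 b a b) tr(a) - tr(a^-3 b a b a) = x^4*y*z - x^5 - x^3*z^2 - 3*x^2*y*z + 5*x^3 + 2*x*z^2 + y*z - 5*x
so tr(a^-3 b a^-1 b a^-1) = tr(b a^-4 b) tr(a) - tr(b a^-4 b a) = x^5*y^2 - 2*x^4*y*z - 3*x^3*y^2 + x^3*z^2 + 5*x^2*y*z - x^3 + x*y^2 - 2*x*z^2 - y*z + 3*x
tr(b^3) = tr(b) tr(b^2) - tr(b) = y^3 - 3*y
so tr(b^3 a) = tr(b) tr(a b^2) - tr(a b) = y^2*z - x*y - z
tr(b^3 a^-1) = tr(b^3) tr(a) - tr(b^3 a) = x*y^3 - y^2*z - 2*x*y + z
so tr(b a^-2 b^2) = tr(b^3 a^-1) tr(a) - tr(b^3) = x^2*y^3 - x*y^2*z - 2*x^2*y - y^3 + x*z + 3*y
reduce: tr(a b a) = tr(a) tr(b a) - tr(b) = x*z - y
reduce: tr(b^2 a b a) = tr(b) tr(a b a b) - tr(a b a) = y*z^2 - x*z - y
tr(a^-1 b^2 a b) = tr(b^2 a b) tr(a) - tr(b^2 a b a) = x*y^2*z - x^2*y - y*z^2 + y
tr(b a^-2 b^2 a) = tr(a^-1 b^2 a b) tr(a) - tr(a^-1 b^2 a b a) = x^2*y^2*z - x^3*y - x*y*z^2 - y^2*z + 2*x*y + z
tr(b a^-1 b a^-2 b) = tr(b a^-2 b^2) tr(a) - tr(b a^-2 b^2 a) = x^3*y^3 - 2*x^2*y^2*z - x^3*y - x*y^3 + x*y*z^2 + x^2*z + y^2*z + x*y - z
tr(b a b a b a) = tr(b a) tr(b a b a) - tr(b^-1 a^-1)   [split at repeated b] = z^3 - 3*z
so tr(b a b a^-1 b a) = tr(b a b a b) tr(a) - tr(b a b a b a) = x*y*z^2 - x^2*z - z^3 - x*y + 3*z
tr(a^-1 b a b a^-1 b) = tr(b a b a^-1 b) tr(a) - tr(b a b a^-1 b a) = x^2*y^2*z - x^3*y - 2*x*y*z^2 + x^2*z + z^3 + 2*x*y - 3*z
reduce: tr(b a^-1 b a^-2 b a) = tr(a^-1 b a b a^-1 b) tr(a) - tr(a^-1 b a b a^-1 b a) = x^3*y^2*z - x^4*y - 2*x^2*y*z^2 + x^3*z - x*y^2*z + x*z^3 + 3*x^2*y + y*z^2 - 3*x*z - y
reduce: tr(a^-1 b a^-1 b a^-1 b a^-1) = tr(b a^-1 b a^-2 b) tr(a) - tr(b a^-1 b a^-2 b a) = x^4*y^3 - 3*x^3*y^2*z - x^2*y^3 + 3*x^2*y*z^2 + 2*x*y^2*z - x*z^3 - 2*x^2*y - y*z^2 + 2*x*z + y
so tr(b^2 a^-1 b a) = tr(b a b^2) tr(a) - tr(b a b^2 a) = x*y^2*z - x^2*y - y*z^2 + y
tr(b a^-1 b a^-1 b) = tr(b^2 a^-1 b) tr(a) - tr(b^2 a^-1 b a) = x^2*y^3 - 2*x*y^2*z - x^2*y + y*z^2 + x*z - y
tr(a^-1 b a^-1 b a^-1 b) = tr(b a^-1 b a^-1 b) tr(a) - tr(b a^-1 b a^-1 b a) = x^3*y^3 - 3*x^2*y^2*z + 3*x*y*z^2 - z^3 - 3*x*y + 3*z
so tr(a^-3 b a^-1 b a^-1 b) = tr(a^-1 b a^-1 b a^-1 b a^-1) tr(a) - tr(a^-1 b a^-1 b a^-1 b) = x^5*y^3 - 3*x^4*y^2*z - 2*x^3*y^3 + 3*x^3*y*z^2 + 5*x^2*y^2*z - x^2*z^3 - 2*x^3*y - 4*x*y*z^2 + 2*x^2*z + z^3 + 4*x*y - 3*z
tr(b a^-1 b a^-1 b^-1 a^-3) = tr(a^-3 b a^-1 b a^-1) tr(b) - tr(a^-3 b a^-1 b a^-1 b) = x^4*y^2*z - x^3*y^3 - 2*x^3*y*z^2 + x^2*z^3 + x^3*y + x*y^3 + 2*x*y*z^2 - 2*x^2*z - y^2*z - z^3 - x*y + 3*z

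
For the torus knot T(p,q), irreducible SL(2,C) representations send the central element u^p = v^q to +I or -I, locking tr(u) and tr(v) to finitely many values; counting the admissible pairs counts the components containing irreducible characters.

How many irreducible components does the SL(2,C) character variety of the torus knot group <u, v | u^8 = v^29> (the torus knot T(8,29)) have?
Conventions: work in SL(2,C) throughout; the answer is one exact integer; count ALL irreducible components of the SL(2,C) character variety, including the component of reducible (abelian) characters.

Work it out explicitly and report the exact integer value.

In the torus knot group T(8,29), u^8 = v^29 is central, so an irreducible representation sends it to +I or -I (Schur).
So on each irreducible component the traces are pinned: tr(u) = 2*cos(pi*alpha/8) with 1 <= alpha <= 7, tr(v) = 2*cos(pi*beta/29) with 1 <= beta <= 28.
Consistency of u^8 = (-1)^alpha I with v^29 = (-1)^beta I forces alpha = beta (mod 2).
count pairs: odd alpha (4 choices) x odd beta (14), plus even alpha (3) x even beta (14): 4*14 + 3*14 = 98.
That is 98 components of irreducible characters, and with the reducible (abelian) component the total is 99.

99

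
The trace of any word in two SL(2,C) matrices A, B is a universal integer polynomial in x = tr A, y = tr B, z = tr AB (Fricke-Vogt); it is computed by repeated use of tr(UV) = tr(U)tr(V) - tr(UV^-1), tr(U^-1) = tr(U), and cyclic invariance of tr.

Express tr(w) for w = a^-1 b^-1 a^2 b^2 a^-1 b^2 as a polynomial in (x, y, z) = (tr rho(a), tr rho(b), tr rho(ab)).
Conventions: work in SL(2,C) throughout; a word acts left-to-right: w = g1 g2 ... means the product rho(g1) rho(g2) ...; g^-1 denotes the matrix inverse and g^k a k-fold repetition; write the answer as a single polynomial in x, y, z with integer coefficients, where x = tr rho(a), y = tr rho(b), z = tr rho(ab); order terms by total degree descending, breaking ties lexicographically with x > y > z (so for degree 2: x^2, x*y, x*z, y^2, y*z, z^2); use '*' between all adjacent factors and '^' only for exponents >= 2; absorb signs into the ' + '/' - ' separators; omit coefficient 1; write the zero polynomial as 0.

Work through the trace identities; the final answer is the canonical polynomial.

-x^3*y^4*z + x^4*y^3 + x^2*y^5 + 2*x^2*y^3*z^2 - x*y^4*z - x*y^2*z^3 - x^4*y - 5*x^2*y^3 - x^2*y*z^2 + 5*x*y^2*z + 3*x^2*y - y*z^2 + y

trace(b a b) = trace(b)*trace(a b) - trace(a) = y*z - x
trace(b^2 a b) = trace(b)*trace(b a b) - trace(b a) = y^2*z - x*y - z
trace(b^2 a b^2) = trace(b)*trace(b^2 a b) - trace(b^2 a) = y^3*z - x*y^2 - 2*y*z + x
so trace(a b a b) = trace(b a)*trace(b a) - trace(1) = z^2 - 2
trace(a b a) = trace(a)*trace(b a) - trace(b) = x*z - y
trace(a b^2 a b) = trace(b)*trace(a b a b) - trace(a b a) = y*z^2 - x*z - y
trace(b^2) = trace(b)*trace(b) - trace(1) = y^2 - 2
so trace(a b^2 a) = trace(a)*trace(b^2 a) - trace(b^2) = x*y*z - x^2 - y^2 + 2
so trace(b^2 a b^2 a) = trace(b)*trace(a b^2 a b) - trace(a b^2 a) = y^2*z^2 - 2*x*y*z + x^2 - 2
trace(a b^2 a^-1 b^2) = trace(b^2 a b^2)*trace(a) - trace(b^2 a b^2 a) = x*y^3*z - x^2*y^2 - y^2*z^2 + 2
trace(b^2 a^2 b) = trace(b)*trace(b a^2 b) - trace(b a^2) = x*y^2*z - x^2*y - y^3 - x*z + 3*y
so trace(a^2 b^4) = trace(b)*trace(b^2 a^2 b) - trace(b^2 a^2) = x*y^3*z - x^2*y^2 - y^4 - 2*x*y*z + x^2 + 4*y^2 - 2
so trace(b^3 a^2 b^2) = trace(b)*trace(a^2 b^4) - trace(a^2 b^3) = x*y^4*z - x^2*y^3 - y^5 - 3*x*y^2*z + 2*x^2*y + 5*y^3 + x*z - 5*y
so trace(a b^2 a^2 b) = trace(a)*trace(b a b^2 a) - trace(b a b^2) = x*y*z^2 - x^2*z - y^2*z + z
trace(a b^2 a^2) = trace(a)*trace(a b^2 a) - trace(a b^2) = x^2*y*z - x^3 - x*y^2 - y*z + 3*x
so trace(b a^2 b^2 a b) = trace(b)*trace(a b^2 a^2 b) - trace(a b^2 a^2) = x*y^2*z^2 - 2*x^2*y*z - y^3*z + x^3 + x*y^2 + 2*y*z - 3*x
reduce: trace(a b a^2 b) = trace(a)*trace(b a b a) - trace(b a b) = x*z^2 - y*z - x
trace(a b a^2) = trace(a)*trace(a b a) - trace(a b) = x^2*z - x*y - z
so trace(b a^2 b^2 a) = trace(b)*trace(a b a^2 b) - trace(a b a^2) = x*y*z^2 - x^2*z - y^2*z + z
trace(b^3 a^2 b^2 a) = trace(b)*trace(b a^2 b^2 a b) - trace(b a^2 b^2 a) = x*y^3*z^2 - 2*x^2*y^2*z - y^4*z + x^3*y + x*y^3 - x*y*z^2 + x^2*z + 3*y^2*z - 3*x*y - z
reduce: trace(b a^2 b^2 a^-1 b^2) = trace(b^3 a^2 b^2)*trace(a) - trace(b^3 a^2 b^2 a) = x^2*y^4*z - x^3*y^3 - x*y^5 - x*y^3*z^2 - x^2*y^2*z + y^4*z + x^3*y + 4*x*y^3 + x*y*z^2 - 3*y^2*z - 2*x*y + z
reduce: trace(b^3 a b a) = trace(b)*trace(b a b a b) - trace(b a b a) = y^2*z^2 - x*y*z - y^2 - z^2 + 2
trace(b a b a^2 b^2) = trace(a)*trace(b^3 a b a) - trace(b^3 a b) = x*y^2*z^2 - x^2*y*z - y^3*z - x*z^2 + 2*y*z + x
trace(b^2 a b a^2 b^2) = trace(b)*trace(b a b a^2 b^2) - trace(b a b a^2 b) = x*y^3*z^2 - x^2*y^2*z - y^4*z - 2*x*y*z^2 + x^2*z + 3*y^2*z + x*y - z
trace(b a b a b a) = trace(a b)*trace(a b a b) - trace(a^-1 b^-1) = z^3 - 3*z
trace(a b a^2 b a b) = trace(a)*trace(b a b a b a) - trace(b a b a b) = x*z^3 - y*z^2 - 2*x*z + y
trace(a b a^2 b a) = trace(a)*trace(b a^2 b a) - trace(b a^2 b) = x^2*z^2 - 2*x*y*z + y^2 - 2
so trace(a b^2 a b a^2 b) = trace(b)*trace(a b a^2 b a b) - trace(a b a^2 b a) = x*y*z^3 - x^2*z^2 - y^2*z^2 + 2
trace(a b a^3 b) = trace(a)*trace(b a b a^2) - trace(b a b a) = x^2*z^2 - x*y*z - x^2 - z^2 + 2
so trace(a b a^3) = trace(a)*trace(a b a^2) - trace(a b a) = x^3*z - x^2*y - 2*x*z + y
reduce: trace(a b^2 a b a^2) = trace(b)*trace(a b a^3 b) - trace(a b a^3) = x^2*y*z^2 - x^3*z - x*y^2*z - y*z^2 + 2*x*z + y
reduce: trace(b^2 a b a^2 b^2 a) = trace(b)*trace(a b^2 a b a^2 b) - trace(a b^2 a b a^2) = x*y^2*z^3 - 2*x^2*y*z^2 - y^3*z^2 + x^3*z + x*y^2*z + y*z^2 - 2*x*z + y
trace(b a^2 b^2 a^-1 b^2 a) = trace(b^2 a b a^2 b^2)*trace(a) - trace(b^2 a b a^2 b^2 a) = x^2*y^3*z^2 - x^3*y^2*z - x*y^4*z - x*y^2*z^3 + y^3*z^2 + 2*x*y^2*z + x^2*y - y*z^2 + x*z - y
trace(a^2 b^2 a^-1 b^2 a^-1 b) = trace(b a^2 b^2 a^-1 b^2)*trace(a) - trace(b a^2 b^2 a^-1 b^2 a) = x^3*y^4*z - x^4*y^3 - x^2*y^5 - 2*x^2*y^3*z^2 + 2*x*y^4*z + x*y^2*z^3 + x^4*y + 4*x^2*y^3 + x^2*y*z^2 - y^3*z^2 - 5*x*y^2*z - 3*x^2*y + y*z^2 + y
trace(a^-1 b^-1 a^2 b^2 a^-1 b^2) = trace(a^2 b^2 a^-1 b^2 a^-1)*trace(b) - trace(a^2 b^2 a^-1 b^2 a^-1 b) = -x^3*y^4*z + x^4*y^3 + x^2*y^5 + 2*x^2*y^3*z^2 - x*y^4*z - x*y^2*z^3 - x^4*y - 5*x^2*y^3 - x^2*y*z^2 + 5*x*y^2*z + 3*x^2*y - y*z^2 + y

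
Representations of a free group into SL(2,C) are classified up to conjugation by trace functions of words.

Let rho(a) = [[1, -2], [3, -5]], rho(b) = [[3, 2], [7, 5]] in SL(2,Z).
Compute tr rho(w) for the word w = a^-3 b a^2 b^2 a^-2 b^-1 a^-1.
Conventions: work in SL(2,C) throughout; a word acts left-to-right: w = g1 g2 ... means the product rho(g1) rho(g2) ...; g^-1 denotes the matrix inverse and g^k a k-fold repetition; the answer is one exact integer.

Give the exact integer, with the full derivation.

-3211522

rho(a^-1) = [[-5, 2], [-3, 1]]
... * rho(a^-1) = [[-5, 2], [-3, 1]]  ->  [[19, -8], [12, -5]]
... * rho(a^-1) = [[-5, 2], [-3, 1]]  ->  [[-71, 30], [-45, 19]]
... * rho(b) = [[3, 2], [7, 5]]  ->  [[-3, 8], [-2, 5]]
... * rho(a) = [[1, -2], [3, -5]]  ->  [[21, -34], [13, -21]]
... * rho(a) = [[1, -2], [3, -5]]  ->  [[-81, 128], [-50, 79]]
... * rho(b) = [[3, 2], [7, 5]]  ->  [[653, 478], [403, 295]]
... * rho(b) = [[3, 2], [7, 5]]  ->  [[5305, 3696], [3274, 2281]]
... * rho(a^-1) = [[-5, 2], [-3, 1]]  ->  [[-37613, 14306], [-23213, 8829]]
... * rho(a^-1) = [[-5, 2], [-3, 1]]  ->  [[145147, -60920], [89578, -37597]]
... * rho(b^-1) = [[5, -2], [-7, 3]]  ->  [[1152175, -473054], [711069, -291947]]
... * rho(a^-1) = [[-5, 2], [-3, 1]]  ->  [[-4341713, 1831296], [-2679504, 1130191]]
tr = -4341713 + 1130191 = -3211522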